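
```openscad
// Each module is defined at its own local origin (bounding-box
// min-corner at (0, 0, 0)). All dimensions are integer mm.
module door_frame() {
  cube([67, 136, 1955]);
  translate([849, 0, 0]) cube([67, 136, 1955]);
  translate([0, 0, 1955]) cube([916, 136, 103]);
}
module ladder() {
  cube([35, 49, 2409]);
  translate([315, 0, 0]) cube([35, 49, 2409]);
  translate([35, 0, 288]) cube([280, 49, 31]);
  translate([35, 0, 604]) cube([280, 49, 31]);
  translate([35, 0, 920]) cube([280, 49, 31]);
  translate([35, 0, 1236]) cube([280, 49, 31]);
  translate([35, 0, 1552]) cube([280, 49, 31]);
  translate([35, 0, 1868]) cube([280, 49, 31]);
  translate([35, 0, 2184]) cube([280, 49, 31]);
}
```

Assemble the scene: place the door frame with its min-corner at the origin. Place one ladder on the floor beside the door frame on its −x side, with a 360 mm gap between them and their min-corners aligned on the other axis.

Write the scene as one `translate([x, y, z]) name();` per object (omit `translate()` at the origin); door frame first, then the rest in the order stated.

door_frame();
translate([-710, 0, 0]) ladder();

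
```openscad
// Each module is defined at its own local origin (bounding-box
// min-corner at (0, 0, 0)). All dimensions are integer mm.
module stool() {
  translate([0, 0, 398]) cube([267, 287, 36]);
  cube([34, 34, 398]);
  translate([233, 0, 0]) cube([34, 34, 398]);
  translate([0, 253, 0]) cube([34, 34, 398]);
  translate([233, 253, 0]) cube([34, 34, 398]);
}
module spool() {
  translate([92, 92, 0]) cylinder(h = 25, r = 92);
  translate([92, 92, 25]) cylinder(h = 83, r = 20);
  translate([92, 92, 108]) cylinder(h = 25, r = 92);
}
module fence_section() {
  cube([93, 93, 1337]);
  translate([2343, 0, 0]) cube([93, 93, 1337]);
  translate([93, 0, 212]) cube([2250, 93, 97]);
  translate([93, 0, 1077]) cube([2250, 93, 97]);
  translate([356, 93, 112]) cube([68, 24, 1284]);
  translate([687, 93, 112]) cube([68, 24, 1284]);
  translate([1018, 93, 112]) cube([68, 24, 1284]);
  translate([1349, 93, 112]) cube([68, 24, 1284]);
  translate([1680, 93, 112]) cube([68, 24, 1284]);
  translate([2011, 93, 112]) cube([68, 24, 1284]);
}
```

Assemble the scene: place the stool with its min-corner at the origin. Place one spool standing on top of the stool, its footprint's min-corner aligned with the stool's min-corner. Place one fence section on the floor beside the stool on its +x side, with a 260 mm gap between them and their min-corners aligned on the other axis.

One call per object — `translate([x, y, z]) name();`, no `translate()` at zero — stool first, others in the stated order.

stool();
translate([0, 0, 434]) spool();
translate([527, 0, 0]) fence_section();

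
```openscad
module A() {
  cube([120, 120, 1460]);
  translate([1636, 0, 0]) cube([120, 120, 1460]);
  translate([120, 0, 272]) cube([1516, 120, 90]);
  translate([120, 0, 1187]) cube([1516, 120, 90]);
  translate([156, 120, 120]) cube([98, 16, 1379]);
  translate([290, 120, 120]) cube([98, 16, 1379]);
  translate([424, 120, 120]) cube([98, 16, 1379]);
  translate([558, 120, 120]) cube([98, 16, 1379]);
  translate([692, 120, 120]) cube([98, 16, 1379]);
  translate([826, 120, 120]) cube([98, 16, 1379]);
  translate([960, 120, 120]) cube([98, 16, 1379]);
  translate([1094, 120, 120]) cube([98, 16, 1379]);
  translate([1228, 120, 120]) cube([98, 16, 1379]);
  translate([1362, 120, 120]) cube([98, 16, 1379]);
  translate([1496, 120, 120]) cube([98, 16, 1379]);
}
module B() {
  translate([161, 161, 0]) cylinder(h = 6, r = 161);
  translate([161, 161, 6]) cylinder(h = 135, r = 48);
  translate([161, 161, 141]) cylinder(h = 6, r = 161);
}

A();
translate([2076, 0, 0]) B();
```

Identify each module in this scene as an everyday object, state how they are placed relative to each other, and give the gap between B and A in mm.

A is a fence section. B is a spool. The spool is on the floor beside the fence section on its +x side. The gap between the spool and the fence section is 320 mm.

The spool's nearest face is 320 mm from the fence section's +x face.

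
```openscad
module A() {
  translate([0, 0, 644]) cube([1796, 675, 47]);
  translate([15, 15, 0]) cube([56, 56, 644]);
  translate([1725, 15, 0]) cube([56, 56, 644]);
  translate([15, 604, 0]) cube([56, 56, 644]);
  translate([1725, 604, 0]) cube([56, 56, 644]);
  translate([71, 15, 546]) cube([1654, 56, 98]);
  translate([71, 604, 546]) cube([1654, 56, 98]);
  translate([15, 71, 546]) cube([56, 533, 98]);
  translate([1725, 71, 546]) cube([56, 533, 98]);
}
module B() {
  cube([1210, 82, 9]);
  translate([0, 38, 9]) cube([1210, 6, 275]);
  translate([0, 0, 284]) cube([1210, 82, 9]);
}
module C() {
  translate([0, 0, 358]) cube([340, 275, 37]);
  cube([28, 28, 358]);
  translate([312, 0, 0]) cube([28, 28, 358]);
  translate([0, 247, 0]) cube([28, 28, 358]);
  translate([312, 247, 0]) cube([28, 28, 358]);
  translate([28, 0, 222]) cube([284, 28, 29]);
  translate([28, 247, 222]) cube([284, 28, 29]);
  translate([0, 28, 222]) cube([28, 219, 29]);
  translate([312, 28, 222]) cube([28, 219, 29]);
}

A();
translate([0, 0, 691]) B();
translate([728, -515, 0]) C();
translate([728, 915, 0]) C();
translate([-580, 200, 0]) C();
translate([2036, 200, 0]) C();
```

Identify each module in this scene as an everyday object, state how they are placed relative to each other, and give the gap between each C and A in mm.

Each stool's nearest face is 240 mm from the table's bounding box.

A is a table. B is an I-beam. C is a stool. The I-beam is on top of the table. Four stools sit around the table at the −y, +y, −x, +x sides. The gap between each stool and the table is 240 mm.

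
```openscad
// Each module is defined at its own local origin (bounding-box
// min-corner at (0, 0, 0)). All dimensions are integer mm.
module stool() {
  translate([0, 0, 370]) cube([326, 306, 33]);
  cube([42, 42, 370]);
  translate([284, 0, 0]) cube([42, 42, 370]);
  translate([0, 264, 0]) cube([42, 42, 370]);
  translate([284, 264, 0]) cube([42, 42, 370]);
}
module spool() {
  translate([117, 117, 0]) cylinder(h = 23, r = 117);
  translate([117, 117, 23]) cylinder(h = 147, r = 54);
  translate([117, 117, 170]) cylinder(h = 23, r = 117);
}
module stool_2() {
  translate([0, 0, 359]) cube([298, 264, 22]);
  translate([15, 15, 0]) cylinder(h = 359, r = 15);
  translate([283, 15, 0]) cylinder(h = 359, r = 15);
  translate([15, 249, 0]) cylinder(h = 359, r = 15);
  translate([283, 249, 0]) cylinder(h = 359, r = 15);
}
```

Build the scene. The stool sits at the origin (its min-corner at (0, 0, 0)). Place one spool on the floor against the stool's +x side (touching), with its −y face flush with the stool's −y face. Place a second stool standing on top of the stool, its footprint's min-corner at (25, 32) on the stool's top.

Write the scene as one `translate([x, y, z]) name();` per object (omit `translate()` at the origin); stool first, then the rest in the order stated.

stool();
translate([326, 0, 0]) spool();
translate([25, 32, 403]) stool_2();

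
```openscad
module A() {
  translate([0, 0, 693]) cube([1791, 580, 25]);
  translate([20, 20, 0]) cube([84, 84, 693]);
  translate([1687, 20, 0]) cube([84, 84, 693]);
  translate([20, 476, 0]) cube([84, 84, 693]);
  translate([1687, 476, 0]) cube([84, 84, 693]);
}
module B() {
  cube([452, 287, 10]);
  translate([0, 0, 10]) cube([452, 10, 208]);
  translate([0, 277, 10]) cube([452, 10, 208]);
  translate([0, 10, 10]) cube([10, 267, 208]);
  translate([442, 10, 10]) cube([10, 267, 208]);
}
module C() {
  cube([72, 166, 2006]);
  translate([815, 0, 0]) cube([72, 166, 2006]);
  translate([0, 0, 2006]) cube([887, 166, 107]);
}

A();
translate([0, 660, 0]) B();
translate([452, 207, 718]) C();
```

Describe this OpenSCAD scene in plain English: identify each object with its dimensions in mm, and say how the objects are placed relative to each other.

A is a table: top 1791 mm (x) × 580 mm (y), 25 mm thick, upper face at z = 718 mm, on four 84×84 mm square legs, each inset 20 mm from the nearest pair of top edges, running from z = 0 to the bottom of the top.

B is an open storage box with external size 452×287×218 mm and wall thickness 10 mm (the base is also 10 mm thick). The base covers the whole footprint; the four walls stand on the base, with the y-facing walls full-width and the x-facing walls fitting between their inner faces.

C is a rectangular door frame: two vertical jambs of 72×166 mm section, 2006 mm tall, with a clear opening 743 mm wide between their inner faces. A header 107 mm tall and 166 mm deep lies on top of the jambs and spans the full outside width.

The open box is on the floor beside the table on its +y side. The door frame is on top of the table, centred.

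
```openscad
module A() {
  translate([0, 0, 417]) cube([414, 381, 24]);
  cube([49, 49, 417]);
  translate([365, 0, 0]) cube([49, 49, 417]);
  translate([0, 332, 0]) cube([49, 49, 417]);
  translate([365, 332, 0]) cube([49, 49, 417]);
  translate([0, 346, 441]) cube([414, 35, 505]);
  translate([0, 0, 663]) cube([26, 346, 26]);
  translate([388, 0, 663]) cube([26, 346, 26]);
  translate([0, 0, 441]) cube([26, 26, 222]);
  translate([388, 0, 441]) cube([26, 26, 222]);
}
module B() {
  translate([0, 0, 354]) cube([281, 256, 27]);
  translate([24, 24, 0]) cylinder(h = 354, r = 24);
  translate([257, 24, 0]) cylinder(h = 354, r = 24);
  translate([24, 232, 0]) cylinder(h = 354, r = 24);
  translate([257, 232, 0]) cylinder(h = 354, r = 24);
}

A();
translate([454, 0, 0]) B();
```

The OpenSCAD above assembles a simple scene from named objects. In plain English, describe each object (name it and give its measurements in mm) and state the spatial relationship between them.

A is a chair. The seat is a 414×381×24 mm slab with its top at z = 441 mm, on four 49×49 mm corner legs (flush with the seat edges, standing on z = 0). A flat backrest 35 mm thick, 505 mm tall, spans the full seat width and rises from the seat top along its +y edge, rear face flush with the rear of the seat. Two armrests of 26×26 mm section run along each side from the seat's front edge to the front of the backrest, top faces 248 mm above the seat top and outer faces flush with the seat's x-edges; a 26×26 mm post under the front of each armrest stands on the seat at the front corner.

B is a four-legged stool. The seat is 281×256 mm, 27 mm thick, top at z = 381 mm. It stands on four round legs, each 48 mm in diameter, from z = 0 to the seat underside, each leg's axis is inset half a diameter from the nearest pair of seat edges (so the leg's bounding box is flush with the corner).

The stool is on the floor beside the chair on its +x side.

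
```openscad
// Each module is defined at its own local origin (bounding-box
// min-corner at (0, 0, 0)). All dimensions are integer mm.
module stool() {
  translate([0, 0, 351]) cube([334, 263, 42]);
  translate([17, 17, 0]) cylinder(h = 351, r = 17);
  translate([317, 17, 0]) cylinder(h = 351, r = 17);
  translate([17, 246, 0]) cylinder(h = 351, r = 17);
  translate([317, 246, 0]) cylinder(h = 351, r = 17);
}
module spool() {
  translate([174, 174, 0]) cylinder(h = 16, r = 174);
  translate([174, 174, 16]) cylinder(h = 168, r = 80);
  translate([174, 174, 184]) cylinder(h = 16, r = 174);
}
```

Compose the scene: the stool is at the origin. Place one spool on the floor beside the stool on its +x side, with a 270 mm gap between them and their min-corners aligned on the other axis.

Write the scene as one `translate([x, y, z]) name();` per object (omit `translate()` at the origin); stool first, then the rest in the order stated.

stool();
translate([604, 0, 0]) spool();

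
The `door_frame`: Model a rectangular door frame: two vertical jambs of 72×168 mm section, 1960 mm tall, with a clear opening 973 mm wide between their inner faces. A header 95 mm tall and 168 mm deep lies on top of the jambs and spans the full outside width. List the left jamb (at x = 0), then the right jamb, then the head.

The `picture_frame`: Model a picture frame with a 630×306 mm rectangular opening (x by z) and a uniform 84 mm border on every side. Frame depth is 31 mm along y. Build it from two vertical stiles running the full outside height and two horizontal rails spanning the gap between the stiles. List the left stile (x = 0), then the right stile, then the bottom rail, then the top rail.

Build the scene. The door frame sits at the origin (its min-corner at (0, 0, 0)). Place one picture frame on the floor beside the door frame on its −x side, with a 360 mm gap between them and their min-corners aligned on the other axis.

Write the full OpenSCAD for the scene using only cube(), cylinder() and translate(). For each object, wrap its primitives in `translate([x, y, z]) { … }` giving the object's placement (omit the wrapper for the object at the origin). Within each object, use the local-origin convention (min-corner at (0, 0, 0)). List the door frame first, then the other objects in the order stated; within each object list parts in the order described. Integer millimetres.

cube([72, 168, 1960]);
translate([1045, 0, 0]) cube([72, 168, 1960]);
translate([0, 0, 1960]) cube([1117, 168, 95]);
translate([-1158, 0, 0]) {
  cube([84, 31, 474]);
  translate([714, 0, 0]) cube([84, 31, 474]);
  translate([84, 0, 0]) cube([630, 31, 84]);
  translate([84, 0, 390]) cube([630, 31, 84]);
}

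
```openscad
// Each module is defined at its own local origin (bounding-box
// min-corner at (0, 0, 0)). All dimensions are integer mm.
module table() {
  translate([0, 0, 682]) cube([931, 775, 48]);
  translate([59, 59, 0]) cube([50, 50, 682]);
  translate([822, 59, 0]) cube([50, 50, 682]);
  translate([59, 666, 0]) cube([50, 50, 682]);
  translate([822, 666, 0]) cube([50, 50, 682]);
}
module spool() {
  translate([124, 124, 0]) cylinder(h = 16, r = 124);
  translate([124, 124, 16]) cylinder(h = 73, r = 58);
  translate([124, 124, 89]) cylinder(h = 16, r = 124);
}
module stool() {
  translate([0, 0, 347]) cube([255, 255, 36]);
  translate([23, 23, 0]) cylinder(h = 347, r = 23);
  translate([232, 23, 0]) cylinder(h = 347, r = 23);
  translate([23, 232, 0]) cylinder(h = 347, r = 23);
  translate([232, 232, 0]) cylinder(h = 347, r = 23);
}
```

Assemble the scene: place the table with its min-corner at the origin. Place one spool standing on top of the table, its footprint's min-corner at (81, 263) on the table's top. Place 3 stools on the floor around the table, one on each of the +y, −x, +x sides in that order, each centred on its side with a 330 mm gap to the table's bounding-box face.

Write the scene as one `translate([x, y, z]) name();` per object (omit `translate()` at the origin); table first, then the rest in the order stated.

table();
translate([81, 263, 730]) spool();
translate([338, 1105, 0]) stool();
translate([-585, 260, 0]) stool();
translate([1261, 260, 0]) stool();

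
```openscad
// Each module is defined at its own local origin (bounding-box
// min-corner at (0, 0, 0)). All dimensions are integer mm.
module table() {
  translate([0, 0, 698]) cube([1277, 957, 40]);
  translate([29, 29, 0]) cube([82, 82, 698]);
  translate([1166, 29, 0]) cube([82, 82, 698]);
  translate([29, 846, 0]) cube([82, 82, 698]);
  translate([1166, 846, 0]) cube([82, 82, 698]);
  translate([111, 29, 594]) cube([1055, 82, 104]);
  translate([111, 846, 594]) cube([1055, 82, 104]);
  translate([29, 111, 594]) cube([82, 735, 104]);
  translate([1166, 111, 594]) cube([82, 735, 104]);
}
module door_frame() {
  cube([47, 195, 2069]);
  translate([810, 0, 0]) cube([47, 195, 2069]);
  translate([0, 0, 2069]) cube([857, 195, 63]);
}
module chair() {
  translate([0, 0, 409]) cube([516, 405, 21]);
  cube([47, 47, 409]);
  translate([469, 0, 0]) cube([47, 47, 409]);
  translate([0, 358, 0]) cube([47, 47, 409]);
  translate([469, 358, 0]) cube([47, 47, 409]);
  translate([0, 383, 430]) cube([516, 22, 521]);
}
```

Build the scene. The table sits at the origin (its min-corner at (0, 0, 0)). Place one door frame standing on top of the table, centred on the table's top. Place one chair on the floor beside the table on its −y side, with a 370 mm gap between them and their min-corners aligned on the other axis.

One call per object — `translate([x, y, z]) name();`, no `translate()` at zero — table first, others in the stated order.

table();
translate([210, 381, 738]) door_frame();
translate([0, -775, 0]) chair();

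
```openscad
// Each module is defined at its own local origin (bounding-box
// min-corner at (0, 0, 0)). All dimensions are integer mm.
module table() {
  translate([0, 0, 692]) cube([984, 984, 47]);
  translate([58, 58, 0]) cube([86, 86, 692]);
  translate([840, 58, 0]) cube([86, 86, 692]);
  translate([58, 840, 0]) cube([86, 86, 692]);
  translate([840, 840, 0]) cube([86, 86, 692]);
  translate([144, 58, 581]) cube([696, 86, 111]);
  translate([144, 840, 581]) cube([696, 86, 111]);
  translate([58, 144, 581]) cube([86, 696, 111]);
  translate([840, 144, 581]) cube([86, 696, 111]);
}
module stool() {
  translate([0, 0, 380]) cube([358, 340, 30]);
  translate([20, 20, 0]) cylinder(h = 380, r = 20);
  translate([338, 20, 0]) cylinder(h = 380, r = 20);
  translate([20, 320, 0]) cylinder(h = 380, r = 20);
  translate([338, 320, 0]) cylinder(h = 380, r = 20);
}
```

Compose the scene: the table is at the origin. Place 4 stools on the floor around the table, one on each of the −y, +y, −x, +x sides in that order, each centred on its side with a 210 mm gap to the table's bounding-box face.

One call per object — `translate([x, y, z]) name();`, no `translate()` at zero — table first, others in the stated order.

table();
translate([313, -550, 0]) stool();
translate([313, 1194, 0]) stool();
translate([-568, 322, 0]) stool();
translate([1194, 322, 0]) stool();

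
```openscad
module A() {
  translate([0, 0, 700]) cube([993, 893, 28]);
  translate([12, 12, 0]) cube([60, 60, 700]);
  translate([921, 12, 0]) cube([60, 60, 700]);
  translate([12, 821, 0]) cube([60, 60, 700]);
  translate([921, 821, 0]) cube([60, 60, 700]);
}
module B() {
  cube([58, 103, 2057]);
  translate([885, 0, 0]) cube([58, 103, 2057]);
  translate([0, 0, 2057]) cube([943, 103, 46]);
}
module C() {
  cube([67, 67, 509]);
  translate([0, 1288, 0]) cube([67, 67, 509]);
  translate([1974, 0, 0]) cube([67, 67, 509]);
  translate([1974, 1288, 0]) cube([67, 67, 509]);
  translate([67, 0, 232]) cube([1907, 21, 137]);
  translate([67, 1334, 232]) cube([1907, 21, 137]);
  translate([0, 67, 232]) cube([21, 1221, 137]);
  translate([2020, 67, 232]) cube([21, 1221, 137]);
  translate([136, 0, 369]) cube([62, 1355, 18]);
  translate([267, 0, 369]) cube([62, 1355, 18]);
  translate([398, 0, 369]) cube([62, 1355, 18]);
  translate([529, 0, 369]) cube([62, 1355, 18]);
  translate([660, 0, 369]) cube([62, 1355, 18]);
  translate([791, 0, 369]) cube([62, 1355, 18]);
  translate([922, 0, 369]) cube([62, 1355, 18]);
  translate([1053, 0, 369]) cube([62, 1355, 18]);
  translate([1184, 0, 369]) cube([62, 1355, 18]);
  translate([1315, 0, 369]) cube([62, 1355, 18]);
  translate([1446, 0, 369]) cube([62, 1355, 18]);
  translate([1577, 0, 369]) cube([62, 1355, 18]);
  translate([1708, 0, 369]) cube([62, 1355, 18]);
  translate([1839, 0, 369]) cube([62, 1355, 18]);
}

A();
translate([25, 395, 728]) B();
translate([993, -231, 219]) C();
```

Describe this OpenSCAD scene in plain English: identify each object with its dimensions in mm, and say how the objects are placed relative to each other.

A is a rectangular dining table. The top is 993×893×28 mm with its upper surface at z = 728 mm. It stands on four 60×60 mm square legs, each inset 12 mm from the nearest pair of top edges, running from the floor to the underside of the top.

B is a door frame. The clear opening is 827 mm wide and 2057 mm high. Two 58 mm wide jambs, 103 mm deep, stand either side of the opening from the floor to the top of the opening. A 46 mm thick head sits across the top of both jambs, spanning the full outside width of the frame.

C is a bed frame 2041 mm long (x) by 1355 mm wide (y). Four 67×67 mm corner posts, 509 mm tall, at the corners of the footprint. Four rails of 21 mm thickness and 137 mm height run between adjacent posts with their undersides at z = 232 mm, their outer faces flush with the outside of the frame (the two x-running rails run between the posts' inner faces; the two y-running rails run between the posts' inner faces). 14 slats, each 62 mm wide (x) and 18 mm thick, lie across the top of the two x-running rails, running the full 1355 mm width of the frame in y; the slats are evenly spaced along x between the inner faces of the end posts with equal gaps (rounded down to the nearest mm) at the −x end and between each pair — any rounding remainder accumulates at the +x end.

The door frame is on top of the table, centred. The bed frame is beside the table with their tops flush at z = 728.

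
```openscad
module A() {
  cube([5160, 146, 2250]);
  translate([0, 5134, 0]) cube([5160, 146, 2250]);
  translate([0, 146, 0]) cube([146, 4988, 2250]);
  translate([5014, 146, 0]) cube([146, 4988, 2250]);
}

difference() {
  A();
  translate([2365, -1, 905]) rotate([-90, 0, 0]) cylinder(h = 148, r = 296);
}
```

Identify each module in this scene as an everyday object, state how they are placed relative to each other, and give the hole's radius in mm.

The subtracted cylinder has r = 296 mm.

A is a house frame. The house frame has a circular hole through its front wall. The hole's radius is 296 mm.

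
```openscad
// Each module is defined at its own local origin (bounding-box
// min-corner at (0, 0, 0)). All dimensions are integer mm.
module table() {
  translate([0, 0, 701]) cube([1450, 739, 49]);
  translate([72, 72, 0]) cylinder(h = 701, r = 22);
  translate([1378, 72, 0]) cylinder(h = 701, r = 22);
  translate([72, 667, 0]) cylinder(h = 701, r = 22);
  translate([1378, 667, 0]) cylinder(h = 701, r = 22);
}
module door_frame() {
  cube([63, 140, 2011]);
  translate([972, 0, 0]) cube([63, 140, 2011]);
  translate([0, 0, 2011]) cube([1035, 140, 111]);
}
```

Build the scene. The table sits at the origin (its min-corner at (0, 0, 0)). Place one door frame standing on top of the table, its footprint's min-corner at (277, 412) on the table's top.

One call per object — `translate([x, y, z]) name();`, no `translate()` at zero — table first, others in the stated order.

table();
translate([277, 412, 750]) door_frame();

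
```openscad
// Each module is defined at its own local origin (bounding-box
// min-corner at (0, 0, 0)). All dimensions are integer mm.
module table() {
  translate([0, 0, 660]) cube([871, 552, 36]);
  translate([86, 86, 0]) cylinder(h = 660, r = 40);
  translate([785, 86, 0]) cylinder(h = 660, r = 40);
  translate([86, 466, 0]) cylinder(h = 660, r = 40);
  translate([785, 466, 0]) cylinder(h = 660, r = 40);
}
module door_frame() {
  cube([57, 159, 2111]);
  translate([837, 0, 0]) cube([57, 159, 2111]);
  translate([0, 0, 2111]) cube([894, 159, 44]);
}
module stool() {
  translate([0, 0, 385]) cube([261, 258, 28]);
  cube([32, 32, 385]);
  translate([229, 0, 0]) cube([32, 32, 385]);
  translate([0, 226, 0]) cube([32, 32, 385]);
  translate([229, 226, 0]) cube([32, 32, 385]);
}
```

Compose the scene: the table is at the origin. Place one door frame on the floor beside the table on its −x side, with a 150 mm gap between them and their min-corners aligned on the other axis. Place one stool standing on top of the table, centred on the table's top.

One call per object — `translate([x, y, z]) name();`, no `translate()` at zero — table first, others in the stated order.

table();
translate([-1044, 0, 0]) door_frame();
translate([305, 147, 696]) stool();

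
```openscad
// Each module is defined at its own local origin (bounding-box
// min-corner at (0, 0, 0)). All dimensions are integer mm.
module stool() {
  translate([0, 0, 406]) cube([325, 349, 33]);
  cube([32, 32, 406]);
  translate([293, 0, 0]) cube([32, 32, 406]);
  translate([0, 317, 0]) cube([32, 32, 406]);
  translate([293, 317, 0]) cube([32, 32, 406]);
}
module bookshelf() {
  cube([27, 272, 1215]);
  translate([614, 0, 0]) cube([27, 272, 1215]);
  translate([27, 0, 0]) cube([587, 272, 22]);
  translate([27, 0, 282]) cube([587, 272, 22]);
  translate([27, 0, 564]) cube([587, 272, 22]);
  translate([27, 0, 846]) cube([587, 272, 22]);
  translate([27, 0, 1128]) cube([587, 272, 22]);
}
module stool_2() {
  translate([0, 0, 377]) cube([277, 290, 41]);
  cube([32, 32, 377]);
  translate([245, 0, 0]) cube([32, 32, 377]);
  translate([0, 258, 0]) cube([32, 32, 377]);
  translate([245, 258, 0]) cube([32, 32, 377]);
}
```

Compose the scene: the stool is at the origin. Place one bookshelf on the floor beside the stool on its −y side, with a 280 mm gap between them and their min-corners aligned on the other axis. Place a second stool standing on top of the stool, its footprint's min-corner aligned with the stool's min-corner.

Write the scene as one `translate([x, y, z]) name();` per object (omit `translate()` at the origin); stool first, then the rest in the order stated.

stool();
translate([0, -552, 0]) bookshelf();
translate([0, 0, 439]) stool_2();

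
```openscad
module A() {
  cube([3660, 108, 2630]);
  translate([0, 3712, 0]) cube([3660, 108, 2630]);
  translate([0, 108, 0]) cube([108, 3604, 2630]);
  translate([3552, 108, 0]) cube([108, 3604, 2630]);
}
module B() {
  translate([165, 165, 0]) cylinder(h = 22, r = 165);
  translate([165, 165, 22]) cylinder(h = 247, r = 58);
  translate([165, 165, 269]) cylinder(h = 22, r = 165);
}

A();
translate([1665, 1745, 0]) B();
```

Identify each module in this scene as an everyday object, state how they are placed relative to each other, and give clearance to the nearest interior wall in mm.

Clearances: x = 1557, y = 1637; minimum 1557 mm.

A is a house frame. B is a spool. The spool sits inside the house frame, centred. The clearance to the nearest interior wall is 1557 mm.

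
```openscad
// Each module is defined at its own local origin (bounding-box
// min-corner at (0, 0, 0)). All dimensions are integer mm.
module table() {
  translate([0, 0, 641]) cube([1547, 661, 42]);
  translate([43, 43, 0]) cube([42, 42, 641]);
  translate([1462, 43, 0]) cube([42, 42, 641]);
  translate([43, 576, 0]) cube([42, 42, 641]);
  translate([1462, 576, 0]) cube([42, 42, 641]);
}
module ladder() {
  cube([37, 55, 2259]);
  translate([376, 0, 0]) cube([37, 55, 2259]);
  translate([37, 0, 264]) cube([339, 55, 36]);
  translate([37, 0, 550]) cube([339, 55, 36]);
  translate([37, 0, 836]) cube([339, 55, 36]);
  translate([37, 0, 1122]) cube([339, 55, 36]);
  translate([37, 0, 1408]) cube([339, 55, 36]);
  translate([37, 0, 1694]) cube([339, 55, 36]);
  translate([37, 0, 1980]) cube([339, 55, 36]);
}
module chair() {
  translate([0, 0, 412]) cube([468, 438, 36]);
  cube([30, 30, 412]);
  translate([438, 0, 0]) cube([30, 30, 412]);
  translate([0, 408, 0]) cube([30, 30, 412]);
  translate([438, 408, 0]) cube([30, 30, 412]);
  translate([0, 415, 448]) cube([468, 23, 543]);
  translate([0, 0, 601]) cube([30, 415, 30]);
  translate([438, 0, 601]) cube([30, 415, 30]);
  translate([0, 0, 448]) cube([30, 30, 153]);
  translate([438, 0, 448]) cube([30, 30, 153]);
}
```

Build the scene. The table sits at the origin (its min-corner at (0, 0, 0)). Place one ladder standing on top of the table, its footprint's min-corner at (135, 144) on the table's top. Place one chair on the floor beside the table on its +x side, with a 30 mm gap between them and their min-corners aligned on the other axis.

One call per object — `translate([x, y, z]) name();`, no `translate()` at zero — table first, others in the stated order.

table();
translate([135, 144, 683]) ladder();
translate([1577, 0, 0]) chair();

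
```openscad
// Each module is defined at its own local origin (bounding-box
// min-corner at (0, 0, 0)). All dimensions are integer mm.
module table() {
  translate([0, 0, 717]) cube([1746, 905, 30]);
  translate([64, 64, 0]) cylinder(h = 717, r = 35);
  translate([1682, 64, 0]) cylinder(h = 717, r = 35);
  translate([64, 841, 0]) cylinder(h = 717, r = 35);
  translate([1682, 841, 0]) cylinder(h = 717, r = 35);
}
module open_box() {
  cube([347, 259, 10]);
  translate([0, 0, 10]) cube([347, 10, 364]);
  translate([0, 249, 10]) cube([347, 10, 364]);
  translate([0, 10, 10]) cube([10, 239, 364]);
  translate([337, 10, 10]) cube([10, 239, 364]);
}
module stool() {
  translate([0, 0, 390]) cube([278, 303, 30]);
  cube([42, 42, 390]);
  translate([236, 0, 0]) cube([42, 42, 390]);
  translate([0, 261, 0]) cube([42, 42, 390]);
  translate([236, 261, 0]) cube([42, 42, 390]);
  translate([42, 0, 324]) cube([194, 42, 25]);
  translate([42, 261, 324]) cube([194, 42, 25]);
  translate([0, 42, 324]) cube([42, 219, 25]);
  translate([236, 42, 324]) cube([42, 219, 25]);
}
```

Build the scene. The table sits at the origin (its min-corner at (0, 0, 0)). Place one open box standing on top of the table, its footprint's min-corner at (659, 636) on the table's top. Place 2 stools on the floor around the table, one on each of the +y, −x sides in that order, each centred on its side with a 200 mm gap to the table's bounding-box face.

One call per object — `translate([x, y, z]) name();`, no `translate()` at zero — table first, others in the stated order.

table();
translate([659, 636, 747]) open_box();
translate([734, 1105, 0]) stool();
translate([-478, 301, 0]) stool();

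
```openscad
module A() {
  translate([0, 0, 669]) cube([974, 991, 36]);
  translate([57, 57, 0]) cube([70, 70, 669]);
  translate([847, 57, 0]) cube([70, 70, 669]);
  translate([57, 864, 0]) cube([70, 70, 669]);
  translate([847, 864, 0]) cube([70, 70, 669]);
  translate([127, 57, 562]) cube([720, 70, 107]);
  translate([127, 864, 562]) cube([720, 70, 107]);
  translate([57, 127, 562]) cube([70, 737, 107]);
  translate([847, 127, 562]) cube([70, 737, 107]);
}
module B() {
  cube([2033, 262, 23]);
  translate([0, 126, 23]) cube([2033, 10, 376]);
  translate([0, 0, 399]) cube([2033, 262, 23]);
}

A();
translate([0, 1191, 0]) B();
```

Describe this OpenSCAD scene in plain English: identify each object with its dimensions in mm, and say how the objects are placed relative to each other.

A is a table with a 974×991 mm rectangular top, 36 mm thick, top surface at z = 705 mm, supported by four 70×70 mm square legs, each inset 57 mm from the nearest pair of top edges, running from the floor. Four apron rails, 70 mm thick and 107 mm tall, run between adjacent legs with their top edges flush with the underside of the top and their outer faces flush with the legs' outer faces.

B is an I-beam lying along x, 2033 mm long. Overall section height 422 mm. Two flanges 262 mm wide (y) and 23 mm thick, one on the floor and one at the top; a web 10 mm thick runs between them, centred on the flange width.

The I-beam is on the floor beside the table on its +y side.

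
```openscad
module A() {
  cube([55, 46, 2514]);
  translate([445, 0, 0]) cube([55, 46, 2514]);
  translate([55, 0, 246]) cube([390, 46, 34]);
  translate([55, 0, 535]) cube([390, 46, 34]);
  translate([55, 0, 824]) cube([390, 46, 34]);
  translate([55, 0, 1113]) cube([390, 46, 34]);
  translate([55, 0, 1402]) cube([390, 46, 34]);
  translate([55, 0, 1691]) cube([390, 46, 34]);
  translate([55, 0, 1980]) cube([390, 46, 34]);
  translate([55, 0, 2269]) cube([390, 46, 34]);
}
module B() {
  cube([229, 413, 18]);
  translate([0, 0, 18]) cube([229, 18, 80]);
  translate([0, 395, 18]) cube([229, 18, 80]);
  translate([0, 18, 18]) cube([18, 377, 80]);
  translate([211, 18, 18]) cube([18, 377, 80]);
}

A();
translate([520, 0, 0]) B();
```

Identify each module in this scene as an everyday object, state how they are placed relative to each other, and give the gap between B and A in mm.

The open box's nearest face is 20 mm from the ladder's +x face.

A is a ladder. B is an open box. The open box is on the floor beside the ladder on its +x side. The gap between the open box and the ladder is 20 mm.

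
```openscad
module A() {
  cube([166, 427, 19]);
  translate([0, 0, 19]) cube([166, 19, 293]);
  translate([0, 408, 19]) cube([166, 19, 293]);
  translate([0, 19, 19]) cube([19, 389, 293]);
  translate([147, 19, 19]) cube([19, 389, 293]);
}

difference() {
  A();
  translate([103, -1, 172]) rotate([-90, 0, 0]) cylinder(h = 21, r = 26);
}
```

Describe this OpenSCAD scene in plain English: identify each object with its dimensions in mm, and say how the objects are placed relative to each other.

A is an open storage box with external size 166×427×312 mm and wall thickness 19 mm (the base is also 19 mm thick). The base covers the whole footprint; the four walls stand on the base, with the y-facing walls full-width and the x-facing walls fitting between their inner faces.

The open box has a circular hole of radius 26 mm through its front wall, centred at (x = 103, z = 172).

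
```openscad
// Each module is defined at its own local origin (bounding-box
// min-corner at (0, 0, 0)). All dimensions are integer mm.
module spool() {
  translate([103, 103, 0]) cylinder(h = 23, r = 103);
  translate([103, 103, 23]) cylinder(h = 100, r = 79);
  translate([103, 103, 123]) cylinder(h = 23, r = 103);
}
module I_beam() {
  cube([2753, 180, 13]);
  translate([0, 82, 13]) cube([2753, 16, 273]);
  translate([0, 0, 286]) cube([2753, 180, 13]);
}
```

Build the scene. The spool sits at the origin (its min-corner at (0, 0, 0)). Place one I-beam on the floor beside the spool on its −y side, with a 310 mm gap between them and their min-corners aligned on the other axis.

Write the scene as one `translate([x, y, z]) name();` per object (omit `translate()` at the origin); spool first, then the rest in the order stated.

spool();
translate([0, -490, 0]) I_beam();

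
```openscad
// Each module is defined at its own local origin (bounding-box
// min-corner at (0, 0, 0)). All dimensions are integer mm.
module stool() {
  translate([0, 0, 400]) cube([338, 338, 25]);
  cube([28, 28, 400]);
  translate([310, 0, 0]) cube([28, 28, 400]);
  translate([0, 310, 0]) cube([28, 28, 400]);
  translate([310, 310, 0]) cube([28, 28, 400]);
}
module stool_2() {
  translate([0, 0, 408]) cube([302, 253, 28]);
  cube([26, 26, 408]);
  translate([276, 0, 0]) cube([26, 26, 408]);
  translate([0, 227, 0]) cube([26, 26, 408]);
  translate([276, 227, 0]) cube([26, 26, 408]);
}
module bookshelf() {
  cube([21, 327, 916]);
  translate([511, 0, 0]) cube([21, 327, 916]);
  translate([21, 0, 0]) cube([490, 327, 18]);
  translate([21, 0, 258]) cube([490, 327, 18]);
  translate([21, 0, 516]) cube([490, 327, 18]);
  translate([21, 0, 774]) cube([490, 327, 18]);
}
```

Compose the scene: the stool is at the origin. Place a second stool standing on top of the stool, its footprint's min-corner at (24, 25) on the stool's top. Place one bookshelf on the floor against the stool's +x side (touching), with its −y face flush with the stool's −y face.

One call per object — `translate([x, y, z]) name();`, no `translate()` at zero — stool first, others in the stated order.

stool();
translate([24, 25, 425]) stool_2();
translate([338, 0, 0]) bookshelf();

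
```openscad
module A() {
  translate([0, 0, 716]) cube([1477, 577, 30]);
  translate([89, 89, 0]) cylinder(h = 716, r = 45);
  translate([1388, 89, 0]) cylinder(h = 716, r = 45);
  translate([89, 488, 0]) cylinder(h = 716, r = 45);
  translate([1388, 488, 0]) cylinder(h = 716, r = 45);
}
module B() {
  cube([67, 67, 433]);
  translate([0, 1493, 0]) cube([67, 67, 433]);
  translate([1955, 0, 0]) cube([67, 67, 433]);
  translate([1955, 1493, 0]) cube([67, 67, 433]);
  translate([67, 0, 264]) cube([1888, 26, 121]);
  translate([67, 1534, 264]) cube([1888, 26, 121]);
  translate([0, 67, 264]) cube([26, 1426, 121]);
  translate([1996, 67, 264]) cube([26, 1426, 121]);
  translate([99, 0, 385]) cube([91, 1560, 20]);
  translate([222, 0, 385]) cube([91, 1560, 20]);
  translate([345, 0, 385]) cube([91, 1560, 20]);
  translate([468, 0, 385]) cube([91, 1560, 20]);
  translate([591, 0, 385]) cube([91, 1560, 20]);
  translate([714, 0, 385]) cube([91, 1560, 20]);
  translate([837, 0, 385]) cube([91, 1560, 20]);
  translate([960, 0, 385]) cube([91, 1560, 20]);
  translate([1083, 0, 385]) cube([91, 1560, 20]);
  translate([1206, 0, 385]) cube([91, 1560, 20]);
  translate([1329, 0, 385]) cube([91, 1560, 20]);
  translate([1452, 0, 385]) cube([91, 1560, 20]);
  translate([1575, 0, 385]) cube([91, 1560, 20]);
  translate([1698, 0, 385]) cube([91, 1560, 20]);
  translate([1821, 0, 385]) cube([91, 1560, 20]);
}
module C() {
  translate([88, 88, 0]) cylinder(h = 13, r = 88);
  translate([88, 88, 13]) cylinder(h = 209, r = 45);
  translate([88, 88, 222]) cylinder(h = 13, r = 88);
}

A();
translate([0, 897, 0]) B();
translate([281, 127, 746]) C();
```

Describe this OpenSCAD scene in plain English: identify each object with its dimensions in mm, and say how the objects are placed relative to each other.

A is a rectangular dining table. The top is 1477×577×30 mm with its upper surface at z = 746 mm. It stands on four round legs of 90 mm diameter, each leg's bounding box inset 44 mm from the nearest pair of top edges, running from the floor to the underside of the top.

B is a bed frame 2022 mm long (x) by 1560 mm wide (y). Four 67×67 mm corner posts, 433 mm tall, at the corners of the footprint. Four rails of 26 mm thickness and 121 mm height run between adjacent posts with their undersides at z = 264 mm, their outer faces flush with the outside of the frame (the two x-running rails run between the posts' inner faces; the two y-running rails run between the posts' inner faces). 15 slats, each 91 mm wide (x) and 20 mm thick, lie across the top of the two x-running rails, running the full 1560 mm width of the frame in y; the slats are evenly spaced along x between the inner faces of the end posts with equal gaps (rounded down to the nearest mm) at the −x end and between each pair — any rounding remainder accumulates at the +x end.

C is a spool: two coaxial disc flanges of radius 88 mm and thickness 13 mm, joined by a core cylinder of radius 45 mm and height 209 mm. The lower flange rests on z = 0 and the three cylinders share a vertical axis.

The bed frame is on the floor beside the table on its +y side. The spool is on top of the table.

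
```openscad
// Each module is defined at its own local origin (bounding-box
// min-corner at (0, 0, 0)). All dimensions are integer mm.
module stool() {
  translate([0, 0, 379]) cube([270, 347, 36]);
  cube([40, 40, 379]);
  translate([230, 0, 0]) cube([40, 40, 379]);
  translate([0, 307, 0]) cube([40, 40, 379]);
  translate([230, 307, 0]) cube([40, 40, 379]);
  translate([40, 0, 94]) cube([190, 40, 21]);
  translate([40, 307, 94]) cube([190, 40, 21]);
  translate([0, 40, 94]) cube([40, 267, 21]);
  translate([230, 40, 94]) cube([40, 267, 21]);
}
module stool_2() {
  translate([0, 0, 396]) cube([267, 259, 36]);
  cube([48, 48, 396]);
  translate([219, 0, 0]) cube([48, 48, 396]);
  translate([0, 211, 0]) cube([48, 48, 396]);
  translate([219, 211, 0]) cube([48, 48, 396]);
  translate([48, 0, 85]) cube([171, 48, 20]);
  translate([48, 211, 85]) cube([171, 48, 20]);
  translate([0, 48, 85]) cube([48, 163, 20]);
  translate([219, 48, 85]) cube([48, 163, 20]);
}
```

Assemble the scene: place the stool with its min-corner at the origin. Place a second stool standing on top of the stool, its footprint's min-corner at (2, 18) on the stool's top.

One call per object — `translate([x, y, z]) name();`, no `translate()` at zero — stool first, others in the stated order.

stool();
translate([2, 18, 415]) stool_2();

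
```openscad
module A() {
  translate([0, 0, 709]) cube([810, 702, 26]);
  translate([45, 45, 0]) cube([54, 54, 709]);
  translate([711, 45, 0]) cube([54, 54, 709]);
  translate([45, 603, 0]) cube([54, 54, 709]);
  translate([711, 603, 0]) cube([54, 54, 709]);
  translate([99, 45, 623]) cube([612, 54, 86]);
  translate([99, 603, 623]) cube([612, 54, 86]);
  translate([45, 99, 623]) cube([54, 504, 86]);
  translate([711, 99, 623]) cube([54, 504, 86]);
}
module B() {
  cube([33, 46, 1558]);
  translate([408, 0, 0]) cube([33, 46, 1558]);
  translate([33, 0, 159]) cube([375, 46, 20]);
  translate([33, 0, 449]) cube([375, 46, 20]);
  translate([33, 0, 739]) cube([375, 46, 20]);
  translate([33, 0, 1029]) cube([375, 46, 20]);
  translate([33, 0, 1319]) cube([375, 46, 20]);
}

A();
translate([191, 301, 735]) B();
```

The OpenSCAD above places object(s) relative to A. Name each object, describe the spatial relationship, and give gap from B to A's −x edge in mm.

The ladder's min-x is at 191; the table's min-x is 0; gap = 191 mm.

A is a table. B is a ladder. The ladder is on top of the table. The gap from the ladder to the table's −x edge is 191 mm.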